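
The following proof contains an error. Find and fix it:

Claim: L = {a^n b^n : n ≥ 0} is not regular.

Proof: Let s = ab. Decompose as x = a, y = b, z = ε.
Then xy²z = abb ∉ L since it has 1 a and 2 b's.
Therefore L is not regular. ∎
Error: The string s = ab might be shorter than the pumping length p.

Correction: Choose s = a^p b^p to ensure |s| ≥ p. Also, the decomposition is wrong: with |xy| ≤ p, y cannot include b's when s starts with p a's.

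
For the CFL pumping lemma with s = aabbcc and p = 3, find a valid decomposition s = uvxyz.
u='aa', v='b', x='b', y='c', z='c'

For s = aabbcc with pumping length p = 3:

One valid decomposition:
- u = 'aa'
- v = 'b'
- x = 'b'
- y = 'c'
- z = 'c'

Verification:
- uvxyz = 'aa' + 'b' + 'b' + 'c' + 'c' = aabbcc ✓
- |vxy| = |'bbc'| = 3 ≤ 3 ✓
- |vy| = |'bc'| = 2 > 0 ✓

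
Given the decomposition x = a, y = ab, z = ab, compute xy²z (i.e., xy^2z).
aababab

Given x = 'a', y = 'ab', z = 'ab' and i = 2:

xy^2z = x + y·y·...·y (2 times) + z
       = 'a' + 'ab'^2 + 'ab'
       = 'a' + 'abab' + 'ab'
       = 'aababab'

The pumped string is 'aababab' with length 7.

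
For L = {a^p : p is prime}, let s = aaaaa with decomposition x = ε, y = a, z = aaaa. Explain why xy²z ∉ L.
xy²z = aaaaaa ∉ L

Pumping with i = 2 replaces y = a by y² = aa:
- Original: s = xyz = aaaaa; aaaaa has length 5, which is prime, so it is in L
- Pumped: xy²z = ε · aa · aaaa = aaaaaa
- aaaaaa has length 6 = 2 × 3, which is not prime, so it is not in L

The pumping lemma would require xy²z ∈ L, so this decomposition yields a contradiction.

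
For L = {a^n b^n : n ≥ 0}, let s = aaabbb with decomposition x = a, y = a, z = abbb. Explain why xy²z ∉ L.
xy²z = aaaabbb ∉ L

Pumping with i = 2 replaces y = a by y² = aa:
- Original: s = xyz = aaabbb; aaabbb = a^3 b^3 has equal counts (3 = 3), so it is in L
- Pumped: xy²z = a · aa · abbb = aaaabbb
- aaaabbb has 4 a's and 3 b's; 4 ≠ 3, so it is not in L

The pumping lemma would require xy²z ∈ L, so this decomposition yields a contradiction.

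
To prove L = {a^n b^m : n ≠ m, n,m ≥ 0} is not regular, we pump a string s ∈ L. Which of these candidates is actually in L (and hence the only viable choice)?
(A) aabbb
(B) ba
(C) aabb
(A) aabbb

The pumping lemma is applied to a string s that lies in L, so first check membership of each option:
- (A) aabbb = a^2 b^3 with 2 ≠ 3, so it is in L ✓
- (B) ba has an a after a b, so it is not of the form a^n b^m and is not in L ✗
- (C) aabb = a^2 b^2 has n = m = 2, so it is not in L ✗

Only (A) aabbb is in L, so it is the only candidate that could play the role of s.
(In a complete proof one picks s in terms of the pumping length p so that |s| ≥ p is guaranteed; a fixed string like aabbb illustrates the shape of such an s.)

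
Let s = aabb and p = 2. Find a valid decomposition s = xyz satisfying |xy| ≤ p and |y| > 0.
x = 'a', y = 'a', z = 'bb'

For s = aabb and p = 2, one valid decomposition is:
- x = 'a' (length 1)
- y = 'a' (length 1)
- z = 'bb' (length 2)

Verification:
- xyz = 'a' + 'a' + 'bb' = aabb ✓
- |xy| = 2 ≤ 2 ✓
- |y| = 1 > 0 ✓

All pumping lemma constraints are satisfied.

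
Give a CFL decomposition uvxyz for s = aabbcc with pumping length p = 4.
u='a', v='a', x='bb', y='c', z='c'

For s = aabbcc with pumping length p = 4:

One valid decomposition:
- u = 'a'
- v = 'a'
- x = 'bb'
- y = 'c'
- z = 'c'

Verification:
- uvxyz = 'a' + 'a' + 'bb' + 'c' + 'c' = aabbcc ✓
- |vxy| = |'abbc'| = 4 ≤ 4 ✓
- |vy| = |'ac'| = 2 > 0 ✓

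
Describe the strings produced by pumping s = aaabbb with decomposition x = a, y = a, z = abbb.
{xy^i z : i ≥ 0} = {a^(2+i) b^3 : i ≥ 0} = {aabbb, aaabbb, aaaabbb, ...}

With x = a, y = a, z = abbb: Starting with aaabbb and pumping the second 'a', we get strings with 2+i a's followed by 3 b's for i = 0, 1, 2, ...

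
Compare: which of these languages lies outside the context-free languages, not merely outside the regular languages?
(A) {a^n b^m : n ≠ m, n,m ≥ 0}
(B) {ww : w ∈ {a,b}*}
(B) {ww : w ∈ {a,b}*}

(B) {ww : w ∈ {a,b}*} requires the CFL pumping lemma.

- {a^n b^m : n ≠ m, n,m ≥ 0} is context-free (but not regular)
  • Can be shown non-regular with the regular pumping lemma
  • After pumping a's, we can make n = m

- {ww : w ∈ {a,b}*} is NOT context-free
  • Requires the CFL pumping lemma to prove
  • Cannot verify equality of two arbitrary substrings

The CFL pumping lemma is "stronger" in that it can prove non-membership
in the larger class of context-free languages.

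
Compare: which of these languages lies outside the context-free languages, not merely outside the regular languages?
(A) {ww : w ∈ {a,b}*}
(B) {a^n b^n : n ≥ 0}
(A) {ww : w ∈ {a,b}*}

(A) {ww : w ∈ {a,b}*} requires the CFL pumping lemma.

- {a^n b^n : n ≥ 0} is context-free (but not regular)
  • Can be shown non-regular with the regular pumping lemma
  • After pumping, the number of a's and b's become unequal

- {ww : w ∈ {a,b}*} is NOT context-free
  • Requires the CFL pumping lemma to prove
  • Cannot verify equality of two arbitrary substrings

The CFL pumping lemma is "stronger" in that it can prove non-membership
in the larger class of context-free languages.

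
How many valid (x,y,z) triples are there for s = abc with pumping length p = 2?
3

For s = 'abc' with pumping length p = 2:

Constraints: |xy| ≤ 2, |y| > 0

Valid decompositions (|xy| ≤ p, |y| ≥ 1):
  • x='', y='a', z='bc'
  • x='a', y='b', z='c'
  • x='', y='ab', z='c'

Total count: 3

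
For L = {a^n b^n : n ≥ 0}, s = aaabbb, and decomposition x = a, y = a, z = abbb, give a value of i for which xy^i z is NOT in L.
i = 0

xy⁰z = a · ε · abbb = aabbb; aabbb has 2 a's and 3 b's; 2 ≠ 3, so it is not in L.
(Other choices also work, e.g. i = 2, 3; only i = 1 is guaranteed to stay in L since xy¹z = s.)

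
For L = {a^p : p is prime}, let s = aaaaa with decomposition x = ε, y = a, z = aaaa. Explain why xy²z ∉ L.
xy²z = aaaaaa ∉ L

Pumping with i = 2 replaces y = a by y² = aa:
- Original: s = xyz = aaaaa; aaaaa has length 5, which is prime, so it is in L
- Pumped: xy²z = ε · aa · aaaa = aaaaaa
- aaaaaa has length 6 = 2 × 3, which is not prime, so it is not in L

The pumping lemma would require xy²z ∈ L, so this decomposition yields a contradiction.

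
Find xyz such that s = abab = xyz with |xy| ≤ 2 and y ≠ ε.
x = 'a', y = 'b', z = 'ab'

For s = abab and p = 2, one valid decomposition is:
- x = 'a' (length 1)
- y = 'b' (length 1)
- z = 'ab' (length 2)

Verification:
- xyz = 'a' + 'b' + 'ab' = abab ✓
- |xy| = 2 ≤ 2 ✓
- |y| = 1 > 0 ✓

All pumping lemma constraints are satisfied.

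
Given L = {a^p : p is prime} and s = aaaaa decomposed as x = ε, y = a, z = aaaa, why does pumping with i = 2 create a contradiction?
xy²z = aaaaaa ∉ L

Pumping with i = 2 replaces y = a by y² = aa:
- Original: s = xyz = aaaaa; aaaaa has length 5, which is prime, so it is in L
- Pumped: xy²z = ε · aa · aaaa = aaaaaa
- aaaaaa has length 6 = 2 × 3, which is not prime, so it is not in L

The pumping lemma would require xy²z ∈ L, so this decomposition yields a contradiction.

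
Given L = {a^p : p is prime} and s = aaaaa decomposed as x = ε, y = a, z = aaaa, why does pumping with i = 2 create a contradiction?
xy²z = aaaaaa ∉ L

Pumping with i = 2 replaces y = a by y² = aa:
- Original: s = xyz = aaaaa; aaaaa has length 5, which is prime, so it is in L
- Pumped: xy²z = ε · aa · aaaa = aaaaaa
- aaaaaa has length 6 = 2 × 3, which is not prime, so it is not in L

The pumping lemma would require xy²z ∈ L, so this decomposition yields a contradiction.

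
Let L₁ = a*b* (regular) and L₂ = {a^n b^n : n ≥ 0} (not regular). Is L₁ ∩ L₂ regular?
No — L₁ ∩ L₂ is not regular.

Every string a^n b^n already lies in a*b*, so L₁ ∩ L₂ = {a^n b^n : n ≥ 0} = L₂ itself, which is the standard non-regular language (pump s = a^p b^p).

Note that the bare facts "L₁ regular, L₂ non-regular" do not settle the question by themselves: the closure of regular languages under ∪, ∩, complement and difference applies only when BOTH operands are regular. With a non-regular operand the result can come out regular or non-regular depending on the specific languages, so one has to work out L₁ ∩ L₂ for this particular pair, as above.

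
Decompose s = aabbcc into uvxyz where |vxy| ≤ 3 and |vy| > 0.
u='aa', v='b', x='b', y='c', z='c'

For s = aabbcc with pumping length p = 3:

One valid decomposition:
- u = 'aa'
- v = 'b'
- x = 'b'
- y = 'c'
- z = 'c'

Verification:
- uvxyz = 'aa' + 'b' + 'b' + 'c' + 'c' = aabbcc ✓
- |vxy| = |'bbc'| = 3 ≤ 3 ✓
- |vy| = |'bc'| = 2 > 0 ✓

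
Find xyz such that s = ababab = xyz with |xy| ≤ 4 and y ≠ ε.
x = '', y = 'aba', z = 'bab'

For s = ababab and p = 4, one valid decomposition is:
- x = '' (length 0)
- y = 'aba' (length 3)
- z = 'bab' (length 3)

Verification:
- xyz = '' + 'aba' + 'bab' = ababab ✓
- |xy| = 3 ≤ 4 ✓
- |y| = 3 > 0 ✓

All pumping lemma constraints are satisfied.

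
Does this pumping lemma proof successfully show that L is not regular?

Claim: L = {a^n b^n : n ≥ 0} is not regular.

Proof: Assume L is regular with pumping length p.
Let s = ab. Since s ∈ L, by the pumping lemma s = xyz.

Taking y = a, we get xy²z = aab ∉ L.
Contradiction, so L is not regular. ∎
The proof is INCORRECT.

Error: The string s = ab may be shorter than p.
The pumping lemma only applies to strings with |s| ≥ p, and p is not under our control.
We must choose s in terms of p, e.g. s = a^p b^p, to ensure |s| ≥ p.
(The proof also fixes one particular y; a valid argument must handle every decomposition with |xy| ≤ p and |y| ≥ 1 — for s = a^p b^p this forces y = a^k, and then xy²z = a^(p+k) b^p ∉ L.)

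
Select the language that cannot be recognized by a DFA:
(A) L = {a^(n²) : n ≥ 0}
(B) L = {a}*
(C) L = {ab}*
(A) {a^(n²) : n ≥ 0}

(A) L = {a^(n²) : n ≥ 0} is NOT regular.

The pumping lemma can be used to prove this:
After pumping, length is no longer a perfect square

The other languages are regular because they can be recognized by finite automata.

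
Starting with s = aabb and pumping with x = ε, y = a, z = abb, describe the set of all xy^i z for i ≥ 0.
{xy^i z : i ≥ 0} = {a^(i+1) b^2 : i ≥ 0} = {abb, aabb, aaabb, ...}

With x = ε, y = a, z = abb: Starting with aabb and pumping the first 'a' (z = abb keeps the second 'a'), we get strings with i+1 a's followed by 2 b's for i = 0, 1, 2, ...; note bb is not produced because z always contributes one a.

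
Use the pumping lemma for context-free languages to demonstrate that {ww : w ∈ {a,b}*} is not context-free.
Assume for contradiction that L is context-free, and let p ≥ 1 be the pumping length given by the pumping lemma for CFLs.
Choose s = a^p b^p a^p b^p. Then s ∈ L (take w = a^p b^p) and |s| = 4p ≥ p.
By the CFL pumping lemma, s = uvxyz for some u, v, x, y, z with |vxy| ≤ p, |vy| ≥ 1, and uv^i xy^i z ∈ L for every i ≥ 0.

Write s as four blocks A₁ B₁ A₂ B₂ with A₁ = A₂ = a^p and B₁ = B₂ = b^p. Since |vxy| ≤ p, the window vxy lies inside at most two adjacent blocks. Take i = 0 and let t = uxz, so |t| = 4p − |vy| with 1 ≤ |vy| ≤ p. If |t| is odd, t ∉ L immediately, so assume |vy| is even (hence |vy| ≥ 2) and |t|/2 = 2p − |vy|/2, which satisfies p ≤ |t|/2 ≤ 2p − 1.

Case 1 (vxy inside A₁B₁): t = a^(p−j) b^(p−l) a^p b^p with j + l = |vy|. The second half of t has length < 2p, so it is a suffix of the trailing a^p b^p and ends in b; the first half is a^(p−j) b^(p−l) a^((j+l)/2), which ends in a because (j+l)/2 ≥ 1. The halves differ, so t ∉ L.

Case 2 (vxy inside B₁A₂, straddling the middle): t = a^p b^(p−j) a^(p−l) b^p with j + l = |vy|. If t = ww, then w is a prefix of t of length ≥ p, so w begins with a^p; and w is a suffix of t of length ≥ p, so w ends with b^p. That forces |w| ≥ 2p, contradicting |w| = |t|/2 ≤ 2p − 1. So t ∉ L.

Case 3 (vxy inside A₂B₂): t = a^p b^p a^(p−j) b^(p−l) with j + l = |vy|. The first half of t is a prefix of a^p b^p, so it begins with a; the second half is b^((j+l)/2) a^(p−j) b^(p−l), which begins with b. The halves differ, so t ∉ L.

In every case uv⁰xy⁰z = uxz ∉ L.

This contradicts the CFL pumping lemma, which requires uv^i xy^i z ∈ L for all i ≥ 0.
Hence L = {ww : w ∈ {a,b}*} is not context-free. ∎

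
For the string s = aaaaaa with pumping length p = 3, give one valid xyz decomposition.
x = '', y = 'aaa', z = 'aaa'

For s = aaaaaa and p = 3, one valid decomposition is:
- x = '' (length 0)
- y = 'aaa' (length 3)
- z = 'aaa' (length 3)

Verification:
- xyz = '' + 'aaa' + 'aaa' = aaaaaa ✓
- |xy| = 3 ≤ 3 ✓
- |y| = 3 > 0 ✓

All pumping lemma constraints are satisfied.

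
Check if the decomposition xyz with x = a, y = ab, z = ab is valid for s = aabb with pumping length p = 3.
Violated: xyz = s

The decomposition x = a, y = ab, z = ab for s = aabb with p = 3
violates the constraint: xyz = s

xyz = 'a' + 'ab' + 'ab' = 'aabab' ≠ 'aabb' = s. The decomposition doesn't reconstruct s.

Pumping lemma constraints:
1. xyz = s (decomposition is valid)
2. |xy| ≤ p
3. |y| > 0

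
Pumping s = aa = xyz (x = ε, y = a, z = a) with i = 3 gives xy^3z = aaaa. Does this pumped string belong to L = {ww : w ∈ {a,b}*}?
Yes

xy³z = ε · aaa · a = aaaa.
aaaa splits into halves aa · aa, which are equal, so it is in L (w = aa).
(A single pumped string landing in L is not a contradiction by itself; a non-regularity proof needs some i for which xy^i z ∉ L, for every admissible decomposition.)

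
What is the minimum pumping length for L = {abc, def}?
p = 4

For a finite language L, the pumping lemma holds vacuously if p > max|s| for s ∈ L.

The longest string in L = {abc, def} has length 3.
If p = 4, then no string s ∈ L has |s| ≥ p, so the condition is vacuously true.

The minimum pumping length is p = 4.

Why no smaller p works: for any p ≤ 3, the longest string s ∈ L has |s| = 3 ≥ p, so it would
have to be pumpable; but pumping up (i = 2, 3, ...) produces ever longer strings, which cannot all lie in the
finite language L. So the pumping property fails for every p ≤ 3.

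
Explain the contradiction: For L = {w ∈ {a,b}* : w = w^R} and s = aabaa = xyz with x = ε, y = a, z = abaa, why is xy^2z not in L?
xy²z = aaabaa ∉ L

Pumping with i = 2 replaces y = a by y² = aa:
- Original: s = xyz = aabaa; aabaa reversed is aabaa, the same string, so it is a palindrome and is in L
- Pumped: xy²z = ε · aa · abaa = aaabaa
- aaabaa reversed is aabaaa ≠ aaabaa, so it is not a palindrome and is not in L

The pumping lemma would require xy²z ∈ L, so this decomposition yields a contradiction.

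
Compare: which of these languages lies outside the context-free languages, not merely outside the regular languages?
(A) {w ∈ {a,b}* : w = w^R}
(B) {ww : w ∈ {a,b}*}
(B) {ww : w ∈ {a,b}*}

(B) {ww : w ∈ {a,b}*} requires the CFL pumping lemma.

- {w ∈ {a,b}* : w = w^R} is context-free (but not regular)
  • Can be shown non-regular with the regular pumping lemma
  • After pumping, the string is no longer symmetric

- {ww : w ∈ {a,b}*} is NOT context-free
  • Requires the CFL pumping lemma to prove
  • Cannot verify equality of two arbitrary substrings

The CFL pumping lemma is "stronger" in that it can prove non-membership
in the larger class of context-free languages.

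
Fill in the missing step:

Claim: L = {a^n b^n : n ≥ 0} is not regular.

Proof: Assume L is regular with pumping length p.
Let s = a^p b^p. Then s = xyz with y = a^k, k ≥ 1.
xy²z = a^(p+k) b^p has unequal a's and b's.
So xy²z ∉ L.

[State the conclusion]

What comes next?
This contradicts the pumping lemma for regular languages,
which guarantees xy^i z ∈ L for all i ≥ 0.

Since our assumption that L is regular leads to a contradiction,
we conclude that L = {a^n b^n : n ≥ 0} is NOT regular. ∎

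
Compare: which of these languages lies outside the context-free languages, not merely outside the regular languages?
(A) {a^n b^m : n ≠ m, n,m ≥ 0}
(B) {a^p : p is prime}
(B) {a^p : p is prime}

(B) {a^p : p is prime} requires the CFL pumping lemma.

- {a^n b^m : n ≠ m, n,m ≥ 0} is context-free (but not regular)
  • Can be shown non-regular with the regular pumping lemma
  • After pumping a's, we can make n = m

- {a^p : p is prime} is NOT context-free
  • Requires the CFL pumping lemma to prove
  • The CFL pumping lemma also fails because prime gaps are unbounded

The CFL pumping lemma is "stronger" in that it can prove non-membership
in the larger class of context-free languages.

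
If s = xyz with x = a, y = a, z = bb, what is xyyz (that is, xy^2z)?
aaabb

Given x = 'a', y = 'a', z = 'bb' and i = 2:

xy^2z = x + y·y·...·y (2 times) + z
       = 'a' + 'a'^2 + 'bb'
       = 'a' + 'aa' + 'bb'
       = 'aaabb'

The pumped string is 'aaabb' with length 5.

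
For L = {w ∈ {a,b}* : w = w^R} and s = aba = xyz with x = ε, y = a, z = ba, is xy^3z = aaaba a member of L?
No

xy³z = ε · aaa · ba = aaaba.
aaaba reversed is abaaa ≠ aaaba, so it is not a palindrome and is not in L.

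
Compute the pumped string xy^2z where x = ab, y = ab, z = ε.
ababab

Given x = 'ab', y = 'ab', z = '' and i = 2:

xy^2z = x + y·y·...·y (2 times) + z
       = 'ab' + 'ab'^2 + ''
       = 'ab' + 'abab' + ''
       = 'ababab'

The pumped string is 'ababab' with length 6.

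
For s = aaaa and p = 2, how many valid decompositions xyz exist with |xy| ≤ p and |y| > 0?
3

For s = 'aaaa' with pumping length p = 2:

Constraints: |xy| ≤ 2, |y| > 0

Valid decompositions (|xy| ≤ p, |y| ≥ 1):
  • x='', y='a', z='aaa'
  • x='a', y='a', z='aa'
  • x='', y='aa', z='aa'

Total count: 3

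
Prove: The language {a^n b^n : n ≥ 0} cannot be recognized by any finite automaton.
Assume for contradiction that L is regular, and let p ≥ 1 be the pumping length given by the pumping lemma.
Choose s = a^p b^p. Then s ∈ L and |s| = 2p ≥ p.
By the pumping lemma, s = xyz for some x, y, z with |xy| ≤ p, |y| ≥ 1, and xy^i z ∈ L for every i ≥ 0.
Since |xy| ≤ p and the first p symbols of s are all a's, we must have y = a^k for some k with 1 ≤ k ≤ p.

Take i = 2: xy²z = a^(p + k) b^p.
This string has p + k a's but p b's, and p + k > p because k ≥ 1. So xy²z ∉ L.

This contradicts the pumping lemma, which requires xy^i z ∈ L for all i ≥ 0.
Hence L = {a^n b^n : n ≥ 0} is not regular. ∎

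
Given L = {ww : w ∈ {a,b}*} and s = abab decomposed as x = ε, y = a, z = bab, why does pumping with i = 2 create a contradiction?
xy²z = aabab ∉ L

Pumping with i = 2 replaces y = a by y² = aa:
- Original: s = xyz = abab; abab splits into halves ab · ab, which are equal, so it is in L (w = ab)
- Pumped: xy²z = ε · aa · bab = aabab
- aabab has odd length 5, so it cannot be written as ww and is not in L

The pumping lemma would require xy²z ∈ L, so this decomposition yields a contradiction.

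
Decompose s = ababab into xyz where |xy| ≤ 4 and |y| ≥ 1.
x = 'a', y = 'b', z = 'abab'

For s = ababab and p = 4, one valid decomposition is:
- x = 'a' (length 1)
- y = 'b' (length 1)
- z = 'abab' (length 4)

Verification:
- xyz = 'a' + 'b' + 'abab' = ababab ✓
- |xy| = 2 ≤ 4 ✓
- |y| = 1 > 0 ✓

All pumping lemma constraints are satisfied.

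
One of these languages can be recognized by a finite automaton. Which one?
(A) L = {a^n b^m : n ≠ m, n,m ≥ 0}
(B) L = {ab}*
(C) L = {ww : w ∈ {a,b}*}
(B) {ab}*

(B) L = {ab}* is regular.

This can be recognized by a finite automaton (DFA/NFA).
Regular expressions like {ab}* define regular languages.

The other choices are not regular:
- {ww : w ∈ {a,b}*}: After pumping, the two halves no longer match
- {a^n b^m : n ≠ m, n,m ≥ 0}: After pumping a's, we can make n = m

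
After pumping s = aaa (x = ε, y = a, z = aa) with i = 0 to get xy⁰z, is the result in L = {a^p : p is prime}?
Yes

xy⁰z = ε · ε · aa = aa.
aa has length 2, which is prime, so it is in L.
(A single pumped string landing in L is not a contradiction by itself; a non-regularity proof needs some i for which xy^i z ∉ L, for every admissible decomposition.)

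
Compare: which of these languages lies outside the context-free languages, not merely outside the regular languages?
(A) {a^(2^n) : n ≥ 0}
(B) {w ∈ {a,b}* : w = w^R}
(A) {a^(2^n) : n ≥ 0}

(A) {a^(2^n) : n ≥ 0} requires the CFL pumping lemma.

- {w ∈ {a,b}* : w = w^R} is context-free (but not regular)
  • Can be shown non-regular with the regular pumping lemma
  • After pumping, the string is no longer symmetric

- {a^(2^n) : n ≥ 0} is NOT context-free
  • Requires the CFL pumping lemma to prove
  • Gaps between powers of 2 grow exponentially

The CFL pumping lemma is "stronger" in that it can prove non-membership
in the larger class of context-free languages.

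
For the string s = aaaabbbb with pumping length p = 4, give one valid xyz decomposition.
x = 'aa', y = 'aa', z = 'bbbb'

For s = aaaabbbb and p = 4, one valid decomposition is:
- x = 'aa' (length 2)
- y = 'aa' (length 2)
- z = 'bbbb' (length 4)

Verification:
- xyz = 'aa' + 'aa' + 'bbbb' = aaaabbbb ✓
- |xy| = 4 ≤ 4 ✓
- |y| = 2 > 0 ✓

All pumping lemma constraints are satisfied.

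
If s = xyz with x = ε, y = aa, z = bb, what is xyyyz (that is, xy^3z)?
aaaaaabb

Given x = '', y = 'aa', z = 'bb' and i = 3:

xy^3z = x + y·y·...·y (3 times) + z
       = '' + 'aa'^3 + 'bb'
       = '' + 'aaaaaa' + 'bb'
       = 'aaaaaabb'

The pumped string is 'aaaaaabb' with length 8.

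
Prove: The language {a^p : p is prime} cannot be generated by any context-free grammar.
Assume for contradiction that L is context-free, and let p ≥ 1 be the pumping length given by the pumping lemma for CFLs.
Choose a prime q with q ≥ p and let s = a^q. Then s ∈ L and |s| = q ≥ p.
By the CFL pumping lemma, s = uvxyz for some u, v, x, y, z with |vxy| ≤ p, |vy| ≥ 1, and uv^i xy^i z ∈ L for every i ≥ 0.
All symbols are a's, so only lengths matter: let k = |vy|, with 1 ≤ k ≤ p. Then |uv^i xy^i z| = q + (i − 1)k.

Take i = q + 1: the length is q + qk = q(k + 1).
Both factors satisfy q ≥ 2 and k + 1 ≥ 2, so q(k + 1) is composite and uv^(q+1) xy^(q+1) z ∉ L.

This contradicts the CFL pumping lemma, which requires uv^i xy^i z ∈ L for all i ≥ 0.
Hence L = {a^p : p is prime} is not context-free. ∎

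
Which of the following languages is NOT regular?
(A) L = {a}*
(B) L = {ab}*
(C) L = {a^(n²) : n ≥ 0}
(C) {a^(n²) : n ≥ 0}

(C) L = {a^(n²) : n ≥ 0} is NOT regular.

The pumping lemma can be used to prove this:
After pumping, length is no longer a perfect square

The other languages are regular because they can be recognized by finite automata.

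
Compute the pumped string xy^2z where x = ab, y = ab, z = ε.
ababab

Given x = 'ab', y = 'ab', z = '' and i = 2:

xy^2z = x + y·y·...·y (2 times) + z
       = 'ab' + 'ab'^2 + ''
       = 'ab' + 'abab' + ''
       = 'ababab'

The pumped string is 'ababab' with length 6.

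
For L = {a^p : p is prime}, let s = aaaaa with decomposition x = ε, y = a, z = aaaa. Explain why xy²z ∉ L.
xy²z = aaaaaa ∉ L

Pumping with i = 2 replaces y = a by y² = aa:
- Original: s = xyz = aaaaa; aaaaa has length 5, which is prime, so it is in L
- Pumped: xy²z = ε · aa · aaaa = aaaaaa
- aaaaaa has length 6 = 2 × 3, which is not prime, so it is not in L

The pumping lemma would require xy²z ∈ L, so this decomposition yields a contradiction.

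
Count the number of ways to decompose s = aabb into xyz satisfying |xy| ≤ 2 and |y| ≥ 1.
3

For s = 'aabb' with pumping length p = 2:

Constraints: |xy| ≤ 2, |y| > 0

Valid decompositions (|xy| ≤ p, |y| ≥ 1):
  • x='', y='a', z='abb'
  • x='a', y='a', z='bb'
  • x='', y='aa', z='bb'

Total count: 3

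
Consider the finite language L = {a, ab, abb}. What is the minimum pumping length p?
p = 4

For a finite language L, the pumping lemma holds vacuously if p > max|s| for s ∈ L.

The longest string in L = {a, ab, abb} has length 3.
If p = 4, then no string s ∈ L has |s| ≥ p, so the condition is vacuously true.

The minimum pumping length is p = 4.

Why no smaller p works: for any p ≤ 3, the longest string s ∈ L has |s| = 3 ≥ p, so it would
have to be pumpable; but pumping up (i = 2, 3, ...) produces ever longer strings, which cannot all lie in the
finite language L. So the pumping property fails for every p ≤ 3.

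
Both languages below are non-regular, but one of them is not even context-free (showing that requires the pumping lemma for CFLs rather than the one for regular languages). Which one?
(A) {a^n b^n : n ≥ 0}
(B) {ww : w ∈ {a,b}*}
(B) {ww : w ∈ {a,b}*}

(B) {ww : w ∈ {a,b}*} requires the CFL pumping lemma.

- {a^n b^n : n ≥ 0} is context-free (but not regular)
  • Can be shown non-regular with the regular pumping lemma
  • After pumping, the number of a's and b's become unequal

- {ww : w ∈ {a,b}*} is NOT context-free
  • Requires the CFL pumping lemma to prove
  • Even a PDA cannot compare two arbitrary halves symbol by symbol; CFL pumping on a^p b^p a^p b^p fails

The CFL pumping lemma is "stronger" in that it can prove non-membership
in the larger class of context-free languages.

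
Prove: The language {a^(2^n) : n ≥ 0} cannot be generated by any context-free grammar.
Assume for contradiction that L is context-free, and let p ≥ 1 be the pumping length given by the pumping lemma for CFLs.
Choose s = a^(2^p). Then s ∈ L and |s| = 2^p ≥ p.
By the CFL pumping lemma, s = uvxyz for some u, v, x, y, z with |vxy| ≤ p, |vy| ≥ 1, and uv^i xy^i z ∈ L for every i ≥ 0.
All symbols are a's, so only lengths matter: let k = |vy|, with 1 ≤ k ≤ |vxy| ≤ p < 2^p.

Take i = 2: |uv²xy²z| = 2^p + k, and 2^p < 2^p + k < 2^p + 2^p = 2^(p+1).
So the length lies strictly between consecutive powers of two and is not a power of 2; uv²xy²z ∉ L.

This contradicts the CFL pumping lemma, which requires uv^i xy^i z ∈ L for all i ≥ 0.
Hence L = {a^(2^n) : n ≥ 0} is not context-free. ∎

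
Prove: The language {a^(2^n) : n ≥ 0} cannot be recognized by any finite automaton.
Assume for contradiction that L is regular, and let p ≥ 1 be the pumping length given by the pumping lemma.
Choose s = a^(2^p). Then s ∈ L and |s| = 2^p ≥ p.
By the pumping lemma, s = xyz for some x, y, z with |xy| ≤ p, |y| ≥ 1, and xy^i z ∈ L for every i ≥ 0.
Here y = a^k for some k with 1 ≤ k ≤ |xy| ≤ p, and p < 2^p.

Take i = 2: |xy²z| = 2^p + k.
Now 2^p < 2^p + k ≤ 2^p + p < 2^p + 2^p = 2^(p+1).
So |xy²z| lies strictly between the consecutive powers of two 2^p and 2^(p+1), hence is not a power of 2, and xy²z ∉ L.

This contradicts the pumping lemma, which requires xy^i z ∈ L for all i ≥ 0.
Hence L = {a^(2^n) : n ≥ 0} is not regular. ∎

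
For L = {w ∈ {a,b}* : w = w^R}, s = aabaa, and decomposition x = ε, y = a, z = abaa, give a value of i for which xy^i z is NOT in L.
i = 2

xy²z = ε · aa · abaa = aaabaa; aaabaa reversed is aabaaa ≠ aaabaa, so it is not a palindrome and is not in L.
(Other choices also work, e.g. i = 0, 3; only i = 1 is guaranteed to stay in L since xy¹z = s.)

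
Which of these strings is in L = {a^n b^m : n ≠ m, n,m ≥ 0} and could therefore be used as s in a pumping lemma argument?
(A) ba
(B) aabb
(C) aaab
(C) aaab

The pumping lemma is applied to a string s that lies in L, so first check membership of each option:
- (A) ba has an a after a b, so it is not of the form a^n b^m and is not in L ✗
- (B) aabb = a^2 b^2 has n = m = 2, so it is not in L ✗
- (C) aaab = a^3 b^1 with 3 ≠ 1, so it is in L ✓

Only (C) aaab is in L, so it is the only candidate that could play the role of s.
(In a complete proof one picks s in terms of the pumping length p so that |s| ≥ p is guaranteed; a fixed string like aaab illustrates the shape of such an s.)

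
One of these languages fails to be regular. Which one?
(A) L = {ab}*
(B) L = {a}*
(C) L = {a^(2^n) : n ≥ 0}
(C) {a^(2^n) : n ≥ 0}

(C) L = {a^(2^n) : n ≥ 0} is NOT regular.

The pumping lemma can be used to prove this:
After pumping, length is no longer a power of 2

The other languages are regular because they can be recognized by finite automata.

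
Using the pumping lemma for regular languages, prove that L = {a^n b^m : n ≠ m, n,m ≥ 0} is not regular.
Assume for contradiction that L is regular, and let p ≥ 1 be the pumping length given by the pumping lemma.
Choose s = a^p b^(p + p!). Then s ∈ L because p ≠ p + p! (as p! ≥ 1), and |s| ≥ p.
By the pumping lemma, s = xyz for some x, y, z with |xy| ≤ p, |y| ≥ 1, and xy^i z ∈ L for every i ≥ 0.
Since |xy| ≤ p and the first p symbols of s are all a's, y = a^k for some k with 1 ≤ k ≤ p.
For every i ≥ 0, xy^i z = a^(p + (i − 1)k) b^(p + p!).

Because 1 ≤ k ≤ p, k divides p!. Let t = p!/k (a positive integer) and take i = t + 1.
Then the number of a's is p + tk = p + p!, which equals the number of b's.
So xy^(t+1) z = a^(p + p!) b^(p + p!) has equally many a's and b's and is NOT in L.

This contradicts the pumping lemma, which requires xy^i z ∈ L for all i ≥ 0.
Hence L = {a^n b^m : n ≠ m, n,m ≥ 0} is not regular. ∎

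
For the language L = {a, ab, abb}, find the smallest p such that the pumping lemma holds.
p = 4

For a finite language L, the pumping lemma holds vacuously if p > max|s| for s ∈ L.

The longest string in L = {a, ab, abb} has length 3.
If p = 4, then no string s ∈ L has |s| ≥ p, so the condition is vacuously true.

The minimum pumping length is p = 4.

Why no smaller p works: for any p ≤ 3, the longest string s ∈ L has |s| = 3 ≥ p, so it would
have to be pumpable; but pumping up (i = 2, 3, ...) produces ever longer strings, which cannot all lie in the
finite language L. So the pumping property fails for every p ≤ 3.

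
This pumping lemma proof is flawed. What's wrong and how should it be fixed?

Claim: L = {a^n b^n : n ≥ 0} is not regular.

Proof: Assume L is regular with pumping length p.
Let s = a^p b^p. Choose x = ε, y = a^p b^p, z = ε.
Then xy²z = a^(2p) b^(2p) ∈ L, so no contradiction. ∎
Error: The decomposition violates |xy| ≤ p. With y = a^p b^p, |xy| = |y| = 2p > p. (The proof also miscomputes xy²z, which would be a^p b^p a^p b^p rather than a^(2p) b^(2p), and it wrongly treats one harmless decomposition as settling the matter — the prover does not get to choose the decomposition.)

Correction: The pumping lemma requires |xy| ≤ p, and the argument must handle every decomposition satisfying |xy| ≤ p, |y| ≥ 1. Since s starts with p a's, any such y consists only of a's, say y = a^k with k ≥ 1. Then xy²z = a^(p+k) b^p has unequal numbers of a's and b's, so xy²z ∉ L — the required contradiction.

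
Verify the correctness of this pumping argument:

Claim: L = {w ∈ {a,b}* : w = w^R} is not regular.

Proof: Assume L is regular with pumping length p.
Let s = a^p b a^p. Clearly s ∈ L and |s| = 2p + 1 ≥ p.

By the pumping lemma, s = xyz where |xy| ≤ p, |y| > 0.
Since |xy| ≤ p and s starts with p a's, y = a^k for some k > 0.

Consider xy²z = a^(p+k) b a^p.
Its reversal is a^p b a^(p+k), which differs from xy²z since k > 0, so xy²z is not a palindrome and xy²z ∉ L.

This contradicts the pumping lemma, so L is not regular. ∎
The proof is correct.

This proof is valid because:
1. s = a^p b a^p is in L and is chosen in terms of p, so |s| ≥ p holds for every p
2. The decomposition analysis is correct: |xy| ≤ p forces y to lie inside the leading a's
3. The contradiction is valid: a^(p+k) b a^p has more a's before the b than after it, so it is not a palindrome
4. The conclusion follows logically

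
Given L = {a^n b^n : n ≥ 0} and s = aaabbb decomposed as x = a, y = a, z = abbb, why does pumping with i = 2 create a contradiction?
xy²z = aaaabbb ∉ L

Pumping with i = 2 replaces y = a by y² = aa:
- Original: s = xyz = aaabbb; aaabbb = a^3 b^3 has equal counts (3 = 3), so it is in L
- Pumped: xy²z = a · aa · abbb = aaaabbb
- aaaabbb has 4 a's and 3 b's; 4 ≠ 3, so it is not in L

The pumping lemma would require xy²z ∈ L, so this decomposition yields a contradiction.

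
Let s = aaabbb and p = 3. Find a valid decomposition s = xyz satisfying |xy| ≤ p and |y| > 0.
x = '', y = 'a', z = 'aabbb'

For s = aaabbb and p = 3, one valid decomposition is:
- x = '' (length 0)
- y = 'a' (length 1)
- z = 'aabbb' (length 5)

Verification:
- xyz = '' + 'a' + 'aabbb' = aaabbb ✓
- |xy| = 1 ≤ 3 ✓
- |y| = 1 > 0 ✓

All pumping lemma constraints are satisfied.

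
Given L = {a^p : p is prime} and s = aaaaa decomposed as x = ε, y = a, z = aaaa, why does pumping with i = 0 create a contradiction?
xy⁰z = aaaa ∉ L

Pumping with i = 0 replaces y = a by y⁰ = ε:
- Original: s = xyz = aaaaa; aaaaa has length 5, which is prime, so it is in L
- Pumped: xy⁰z = ε · ε · aaaa = aaaa
- aaaa has length 4 = 2 × 2, which is not prime, so it is not in L

The pumping lemma would require xy⁰z ∈ L, so this decomposition yields a contradiction.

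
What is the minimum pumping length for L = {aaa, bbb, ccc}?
p = 4

For a finite language L, the pumping lemma holds vacuously if p > max|s| for s ∈ L.

The longest string in L = {aaa, bbb, ccc} has length 3.
If p = 4, then no string s ∈ L has |s| ≥ p, so the condition is vacuously true.

The minimum pumping length is p = 4.

Why no smaller p works: for any p ≤ 3, the longest string s ∈ L has |s| = 3 ≥ p, so it would
have to be pumpable; but pumping up (i = 2, 3, ...) produces ever longer strings, which cannot all lie in the
finite language L. So the pumping property fails for every p ≤ 3.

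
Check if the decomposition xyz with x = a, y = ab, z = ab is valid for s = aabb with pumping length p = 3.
Violated: xyz = s

The decomposition x = a, y = ab, z = ab for s = aabb with p = 3
violates the constraint: xyz = s

xyz = 'a' + 'ab' + 'ab' = 'aabab' ≠ 'aabb' = s. The decomposition doesn't reconstruct s.

Pumping lemma constraints:
1. xyz = s (decomposition is valid)
2. |xy| ≤ p
3. |y| > 0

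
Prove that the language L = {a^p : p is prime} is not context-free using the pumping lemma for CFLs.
Assume for contradiction that L is context-free, and let p ≥ 1 be the pumping length given by the pumping lemma for CFLs.
Choose a prime q with q ≥ p and let s = a^q. Then s ∈ L and |s| = q ≥ p.
By the CFL pumping lemma, s = uvxyz for some u, v, x, y, z with |vxy| ≤ p, |vy| ≥ 1, and uv^i xy^i z ∈ L for every i ≥ 0.
All symbols are a's, so only lengths matter: let k = |vy|, with 1 ≤ k ≤ p. Then |uv^i xy^i z| = q + (i − 1)k.

Take i = q + 1: the length is q + qk = q(k + 1).
Both factors satisfy q ≥ 2 and k + 1 ≥ 2, so q(k + 1) is composite and uv^(q+1) xy^(q+1) z ∉ L.

This contradicts the CFL pumping lemma, which requires uv^i xy^i z ∈ L for all i ≥ 0.
Hence L = {a^p : p is prime} is not context-free. ∎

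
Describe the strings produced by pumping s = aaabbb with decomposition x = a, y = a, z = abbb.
{xy^i z : i ≥ 0} = {a^(2+i) b^3 : i ≥ 0} = {aabbb, aaabbb, aaaabbb, ...}

With x = a, y = a, z = abbb: Starting with aaabbb and pumping the second 'a', we get strings with 2+i a's followed by 3 b's for i = 0, 1, 2, ...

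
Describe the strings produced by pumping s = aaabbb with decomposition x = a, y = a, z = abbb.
{xy^i z : i ≥ 0} = {a^(2+i) b^3 : i ≥ 0} = {aabbb, aaabbb, aaaabbb, ...}

With x = a, y = a, z = abbb: Starting with aaabbb and pumping the second 'a', we get strings with 2+i a's followed by 3 b's for i = 0, 1, 2, ...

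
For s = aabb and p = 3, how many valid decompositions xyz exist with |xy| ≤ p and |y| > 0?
6

For s = 'aabb' with pumping length p = 3:

Constraints: |xy| ≤ 3, |y| > 0

Valid decompositions (|xy| ≤ p, |y| ≥ 1):
  • x='', y='a', z='abb'
  • x='a', y='a', z='bb'
  • x='', y='aa', z='bb'
  • x='aa', y='b', z='b'
  • x='a', y='ab', z='b'
  • x='', y='aab', z='b'

Total count: 6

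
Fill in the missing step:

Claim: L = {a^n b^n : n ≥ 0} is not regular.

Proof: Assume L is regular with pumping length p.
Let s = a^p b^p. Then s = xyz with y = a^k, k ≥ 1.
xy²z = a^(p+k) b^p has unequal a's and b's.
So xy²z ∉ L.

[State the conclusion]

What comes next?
This contradicts the pumping lemma for regular languages,
which guarantees xy^i z ∈ L for all i ≥ 0.

Since our assumption that L is regular leads to a contradiction,
we conclude that L = {a^n b^n : n ≥ 0} is NOT regular. ∎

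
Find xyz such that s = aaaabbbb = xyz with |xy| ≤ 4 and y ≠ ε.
x = 'a', y = 'aaa', z = 'bbbb'

For s = aaaabbbb and p = 4, one valid decomposition is:
- x = 'a' (length 1)
- y = 'aaa' (length 3)
- z = 'bbbb' (length 4)

Verification:
- xyz = 'a' + 'aaa' + 'bbbb' = aaaabbbb ✓
- |xy| = 4 ≤ 4 ✓
- |y| = 3 > 0 ✓

All pumping lemma constraints are satisfied.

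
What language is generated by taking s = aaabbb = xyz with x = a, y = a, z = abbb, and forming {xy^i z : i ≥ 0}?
{xy^i z : i ≥ 0} = {a^(2+i) b^3 : i ≥ 0} = {aabbb, aaabbb, aaaabbb, ...}

With x = a, y = a, z = abbb: Starting with aaabbb and pumping the second 'a', we get strings with 2+i a's followed by 3 b's for i = 0, 1, 2, ...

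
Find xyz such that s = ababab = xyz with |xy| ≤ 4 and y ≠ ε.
x = 'ab', y = 'ab', z = 'ab'

For s = ababab and p = 4, one valid decomposition is:
- x = 'ab' (length 2)
- y = 'ab' (length 2)
- z = 'ab' (length 2)

Verification:
- xyz = 'ab' + 'ab' + 'ab' = ababab ✓
- |xy| = 4 ≤ 4 ✓
- |y| = 2 > 0 ✓

All pumping lemma constraints are satisfied.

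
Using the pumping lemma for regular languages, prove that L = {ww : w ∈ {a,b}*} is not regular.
Assume for contradiction that L is regular, and let p ≥ 1 be the pumping length given by the pumping lemma.
Choose s = a^p b a^p b. Then s ∈ L (take w = a^p b) and |s| = 2p + 2 ≥ p.
By the pumping lemma, s = xyz for some x, y, z with |xy| ≤ p, |y| ≥ 1, and xy^i z ∈ L for every i ≥ 0.
Since |xy| ≤ p and the first p symbols of s are all a's, y = a^k for some k with 1 ≤ k ≤ p.

Take i = 2: t = xy²z = a^(p + k) b a^p b.
Suppose t = uu for some string u. The string t contains exactly two b's and ends in b, so u contains exactly one b and ends in b; hence u = a^j b for some j, and uu = a^j b a^j b. Comparing with t = a^(p + k) b a^p b forces j = p + k (first block) and j = p (second block), which is impossible since k ≥ 1. So t ∉ L.

This contradicts the pumping lemma, which requires xy^i z ∈ L for all i ≥ 0.
Hence L = {ww : w ∈ {a,b}*} is not regular. ∎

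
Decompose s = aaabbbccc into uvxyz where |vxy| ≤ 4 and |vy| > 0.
u='aa', v='a', x='bb', y='b', z='ccc'

For s = aaabbbccc with pumping length p = 4:

One valid decomposition:
- u = 'aa'
- v = 'a'
- x = 'bb'
- y = 'b'
- z = 'ccc'

Verification:
- uvxyz = 'aa' + 'a' + 'bb' + 'b' + 'ccc' = aaabbbccc ✓
- |vxy| = |'abbb'| = 4 ≤ 4 ✓
- |vy| = |'ab'| = 2 > 0 ✓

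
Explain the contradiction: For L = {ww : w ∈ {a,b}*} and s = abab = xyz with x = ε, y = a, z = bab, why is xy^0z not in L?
xy⁰z = bab ∉ L

Pumping with i = 0 replaces y = a by y⁰ = ε:
- Original: s = xyz = abab; abab splits into halves ab · ab, which are equal, so it is in L (w = ab)
- Pumped: xy⁰z = ε · ε · bab = bab
- bab has odd length 3, so it cannot be written as ww and is not in L

The pumping lemma would require xy⁰z ∈ L, so this decomposition yields a contradiction.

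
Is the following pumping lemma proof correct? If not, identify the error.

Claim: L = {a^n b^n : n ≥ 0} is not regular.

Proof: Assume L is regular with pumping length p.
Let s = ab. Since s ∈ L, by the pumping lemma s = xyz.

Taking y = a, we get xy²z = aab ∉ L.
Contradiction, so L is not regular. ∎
The proof is INCORRECT.

Error: The string s = ab may be shorter than p.
The pumping lemma only applies to strings with |s| ≥ p, and p is not under our control.
We must choose s in terms of p, e.g. s = a^p b^p, to ensure |s| ≥ p.
(The proof also fixes one particular y; a valid argument must handle every decomposition with |xy| ≤ p and |y| ≥ 1 — for s = a^p b^p this forces y = a^k, and then xy²z = a^(p+k) b^p ∉ L.)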